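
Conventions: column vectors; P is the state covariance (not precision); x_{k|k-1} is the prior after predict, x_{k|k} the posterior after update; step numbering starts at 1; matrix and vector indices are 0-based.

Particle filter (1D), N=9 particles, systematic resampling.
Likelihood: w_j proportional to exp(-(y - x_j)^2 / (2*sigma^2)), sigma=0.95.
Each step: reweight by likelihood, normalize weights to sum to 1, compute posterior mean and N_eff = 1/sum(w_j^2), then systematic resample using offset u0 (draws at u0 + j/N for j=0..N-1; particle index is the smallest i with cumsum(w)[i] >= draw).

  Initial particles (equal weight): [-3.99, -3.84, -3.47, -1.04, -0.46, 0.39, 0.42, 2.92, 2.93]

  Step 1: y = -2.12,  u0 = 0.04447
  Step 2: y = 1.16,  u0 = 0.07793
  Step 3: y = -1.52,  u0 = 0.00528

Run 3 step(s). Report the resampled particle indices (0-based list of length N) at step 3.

resampled_idx = [0, 0, 1, 2, 2, 4, 5, 6, 7]

step 1: w=[0.0959, 0.1292, 0.2425, 0.3488, 0.1446, 0.0203, 0.0187, 0.0000, 0.0000]  mean=-2.1339  Neff=4.3853  idx=[0, 1, 2, 2, 3, 3, 3, 4, 4]
step 2: w=[0.0000, 0.0000, 0.0000, 0.0000, 0.1018, 0.1018, 0.1018, 0.3473, 0.3473]  mean=-0.6372  Neff=3.6718  idx=[4, 5, 6, 7, 7, 7, 8, 8, 8]
step 3: w=[0.1502, 0.1502, 0.1502, 0.0916, 0.0916, 0.0916, 0.0916, 0.0916, 0.0916]  mean=-0.7213  Neff=8.4756  idx=[0, 0, 1, 2, 2, 4, 5, 6, 7]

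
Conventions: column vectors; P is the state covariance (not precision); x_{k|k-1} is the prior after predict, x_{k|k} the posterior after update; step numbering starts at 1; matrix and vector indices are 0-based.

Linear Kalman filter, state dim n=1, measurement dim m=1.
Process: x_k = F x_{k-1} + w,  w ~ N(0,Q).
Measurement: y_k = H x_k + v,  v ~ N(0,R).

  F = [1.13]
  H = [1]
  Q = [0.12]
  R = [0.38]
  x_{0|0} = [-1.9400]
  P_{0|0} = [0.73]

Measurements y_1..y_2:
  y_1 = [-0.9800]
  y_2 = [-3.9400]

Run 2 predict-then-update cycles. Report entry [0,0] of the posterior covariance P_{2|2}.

step 1: x^-=[-2.1922]  P^-=[1.0521]  S=[1.4321]  K=[0.7347]  nu=[1.2122]  x^+=[-1.3016]  P^+=[0.2792]
step 2: x^-=[-1.4709]  P^-=[0.4765]  S=[0.8565]  K=[0.5563]  nu=[-2.4691]  x^+=[-2.8445]  P^+=[0.2114]

P_post[0,0] = 0.2114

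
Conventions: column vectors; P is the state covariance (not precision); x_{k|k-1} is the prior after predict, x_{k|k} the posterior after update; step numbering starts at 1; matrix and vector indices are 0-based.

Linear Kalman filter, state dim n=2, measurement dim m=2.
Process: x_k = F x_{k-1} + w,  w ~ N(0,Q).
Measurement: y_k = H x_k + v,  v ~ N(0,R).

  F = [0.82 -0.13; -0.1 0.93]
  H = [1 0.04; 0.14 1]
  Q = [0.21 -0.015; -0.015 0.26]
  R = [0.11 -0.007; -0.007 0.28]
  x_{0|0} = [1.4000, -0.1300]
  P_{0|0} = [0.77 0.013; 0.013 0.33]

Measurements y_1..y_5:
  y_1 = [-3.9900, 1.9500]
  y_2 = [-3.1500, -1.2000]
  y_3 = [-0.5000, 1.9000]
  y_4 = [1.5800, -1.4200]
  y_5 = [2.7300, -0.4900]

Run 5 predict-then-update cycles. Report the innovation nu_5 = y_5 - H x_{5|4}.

innov = [2.0292, -0.1189]

step 1: x^-=[1.1649, -0.2609]  P^-=[0.7306 -0.1080; -0.1080 0.5507]  S=[0.8328 0.0087; 0.0087 0.8148]  K=[0.8722 -0.0163; -0.1101 0.6585]  nu=[-5.1445, 2.0478]  x^+=[-3.3556, 1.6540]  P^+=[0.0970 -0.0243; -0.0243 0.1886]
step 2: x^-=[-2.9666, 1.8738]  P^-=[0.2836 -0.0646; -0.0646 0.4286]  S=[0.3891 -0.0151; -0.0151 0.6960]  K=[0.7214 -0.0201; -0.0986 0.6006]  nu=[-0.2583, -2.6584]  x^+=[-3.0996, 0.3026]  P^+=[0.0804 -0.0219; -0.0219 0.1719]
step 3: x^-=[-2.5810, 0.5914]  P^-=[0.2716 -0.0594; -0.0594 0.4136]  S=[0.3775 -0.0121; -0.0121 0.6823]  K=[0.7126 -0.0186; -0.0944 0.5923]  nu=[2.0573, 1.6700]  x^+=[-1.1461, 1.3863]  P^+=[0.0794 -0.0213; -0.0213 0.1695]
step 4: x^-=[-1.1200, 1.4038]  P^-=[0.2708 -0.0585; -0.0585 0.4114]  S=[0.3767 -0.0115; -0.0115 0.6803]  K=[0.7119 -0.0183; -0.0936 0.5911]  nu=[2.6438, -2.6670]  x^+=[0.8110, -0.4201]  P^+=[0.0793 -0.0212; -0.0212 0.1691]
step 5: x^-=[0.7197, -0.4718]  P^-=[0.2707 -0.0584; -0.0584 0.4110]  S=[0.3767 -0.0114; -0.0114 0.6800]  K=[0.7119 -0.0182; -0.0935 0.5909]  nu=[2.0292, -0.1189]  x^+=[2.1664, -0.7319]  P^+=[0.0793 -0.0212; -0.0212 0.1691]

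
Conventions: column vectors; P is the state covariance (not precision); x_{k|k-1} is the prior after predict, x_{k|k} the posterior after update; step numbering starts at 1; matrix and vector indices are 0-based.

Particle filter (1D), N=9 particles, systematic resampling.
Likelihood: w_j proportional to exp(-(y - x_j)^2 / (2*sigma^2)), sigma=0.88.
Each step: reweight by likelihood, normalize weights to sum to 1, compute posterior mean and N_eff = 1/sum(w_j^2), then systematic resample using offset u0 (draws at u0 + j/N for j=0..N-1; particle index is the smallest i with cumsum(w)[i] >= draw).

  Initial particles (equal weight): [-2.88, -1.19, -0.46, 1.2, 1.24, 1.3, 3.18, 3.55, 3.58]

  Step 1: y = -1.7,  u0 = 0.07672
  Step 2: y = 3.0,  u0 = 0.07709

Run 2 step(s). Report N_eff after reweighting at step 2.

step 1: w=[0.2491, 0.5174, 0.2268, 0.0027, 0.0023, 0.0018, 0.0000, 0.0000, 0.0000]  mean=-1.4288  Neff=2.6238  idx=[0, 0, 1, 1, 1, 1, 1, 2, 2]
step 2: w=[0.0000, 0.0000, 0.0127, 0.0127, 0.0127, 0.0127, 0.0127, 0.4682, 0.4682]  mean=-0.5064  Neff=2.2767  idx=[7, 7, 7, 7, 7, 8, 8, 8, 8]

N_eff = 2.2767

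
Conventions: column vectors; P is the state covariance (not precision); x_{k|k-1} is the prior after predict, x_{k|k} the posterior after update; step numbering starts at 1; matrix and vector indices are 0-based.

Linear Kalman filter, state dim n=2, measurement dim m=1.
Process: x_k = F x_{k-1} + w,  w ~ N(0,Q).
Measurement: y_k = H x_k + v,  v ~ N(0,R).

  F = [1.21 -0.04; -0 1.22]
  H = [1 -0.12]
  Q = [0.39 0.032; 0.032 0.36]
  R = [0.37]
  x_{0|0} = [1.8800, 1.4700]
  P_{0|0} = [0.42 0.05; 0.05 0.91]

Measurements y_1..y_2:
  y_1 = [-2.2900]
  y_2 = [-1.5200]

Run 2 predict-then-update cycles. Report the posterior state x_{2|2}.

x_post = [-1.1760, 2.7411]

step 1: x^-=[2.2160, 1.7934]  P^-=[1.0015 0.0614; 0.0614 1.7144]  S=[1.3815]  K=[0.7196; -0.1045]  nu=[-4.2908]  x^+=[-0.8718, 2.2417]  P^+=[0.2861 0.1653; 0.1653 1.6994]
step 2: x^-=[-1.1446, 2.7349]  P^-=[0.7956 0.1930; 0.1930 2.8893]  S=[1.1609]  K=[0.6654; -0.1324]  nu=[-0.0473]  x^+=[-1.1760, 2.7411]  P^+=[0.2816 0.2953; 0.2953 2.8690]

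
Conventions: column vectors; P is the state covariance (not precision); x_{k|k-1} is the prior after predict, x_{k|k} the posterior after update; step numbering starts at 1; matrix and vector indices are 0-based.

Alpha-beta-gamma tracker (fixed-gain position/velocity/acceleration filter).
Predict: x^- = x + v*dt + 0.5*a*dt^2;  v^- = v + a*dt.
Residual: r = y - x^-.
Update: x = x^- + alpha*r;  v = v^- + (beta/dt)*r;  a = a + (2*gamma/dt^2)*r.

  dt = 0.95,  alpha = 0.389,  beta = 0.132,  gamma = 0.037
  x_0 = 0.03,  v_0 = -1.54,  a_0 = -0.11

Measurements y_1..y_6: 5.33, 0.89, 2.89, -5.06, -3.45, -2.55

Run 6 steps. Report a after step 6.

a_post = -0.2568

step 1: x_pred=-1.4826  r=6.8126  x^+=1.1675  v^+=-0.6979  a^+=0.4486
step 2: x_pred=0.7069  r=0.1831  x^+=0.7781  v^+=-0.2463  a^+=0.4636
step 3: x_pred=0.7534  r=2.1366  x^+=1.5845  v^+=0.4910  a^+=0.6388
step 4: x_pred=2.3392  r=-7.3992  x^+=-0.5391  v^+=0.0698  a^+=0.0321
step 5: x_pred=-0.4583  r=-2.9917  x^+=-1.6221  v^+=-0.3154  a^+=-0.2132
step 6: x_pred=-2.0179  r=-0.5321  x^+=-2.2249  v^+=-0.5919  a^+=-0.2568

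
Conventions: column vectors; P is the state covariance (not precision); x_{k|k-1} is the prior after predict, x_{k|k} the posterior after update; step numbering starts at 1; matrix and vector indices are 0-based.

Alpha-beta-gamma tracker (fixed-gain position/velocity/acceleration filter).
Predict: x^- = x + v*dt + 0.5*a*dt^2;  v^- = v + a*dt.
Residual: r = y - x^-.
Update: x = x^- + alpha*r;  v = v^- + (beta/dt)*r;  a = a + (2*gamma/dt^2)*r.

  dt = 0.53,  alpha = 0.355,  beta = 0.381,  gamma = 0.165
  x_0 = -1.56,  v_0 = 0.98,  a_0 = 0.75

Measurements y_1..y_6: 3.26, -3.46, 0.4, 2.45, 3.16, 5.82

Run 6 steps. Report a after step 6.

a_post = 6.6056

step 1: x_pred=-0.9353  r=4.1953  x^+=0.5541  v^+=4.3933  a^+=5.6786
step 2: x_pred=3.6801  r=-7.1401  x^+=1.1454  v^+=2.2702  a^+=-2.7096
step 3: x_pred=1.9680  r=-1.5680  x^+=1.4114  v^+=-0.2930  a^+=-4.5516
step 4: x_pred=0.6168  r=1.8332  x^+=1.2676  v^+=-1.3876  a^+=-2.3980
step 5: x_pred=0.1954  r=2.9646  x^+=1.2478  v^+=-0.5273  a^+=1.0849
step 6: x_pred=1.1207  r=4.6993  x^+=2.7890  v^+=3.4258  a^+=6.6056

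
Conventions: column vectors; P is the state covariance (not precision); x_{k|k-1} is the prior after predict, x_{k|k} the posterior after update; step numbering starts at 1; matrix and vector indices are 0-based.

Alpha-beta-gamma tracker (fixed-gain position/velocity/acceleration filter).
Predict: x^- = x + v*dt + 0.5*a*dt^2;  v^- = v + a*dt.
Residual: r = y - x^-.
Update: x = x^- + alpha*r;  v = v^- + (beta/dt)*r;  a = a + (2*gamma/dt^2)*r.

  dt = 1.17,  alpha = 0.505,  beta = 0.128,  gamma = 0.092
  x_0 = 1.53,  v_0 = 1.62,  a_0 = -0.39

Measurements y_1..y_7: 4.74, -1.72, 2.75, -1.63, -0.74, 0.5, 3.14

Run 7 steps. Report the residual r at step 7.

step 1: x_pred=3.1585  r=1.5815  x^+=3.9571  v^+=1.3367  a^+=-0.1774
step 2: x_pred=5.3997  r=-7.1197  x^+=1.8042  v^+=0.3502  a^+=-1.1344
step 3: x_pred=1.4376  r=1.3124  x^+=2.1003  v^+=-0.8334  a^+=-0.9580
step 4: x_pred=0.4695  r=-2.0995  x^+=-0.5907  v^+=-2.1840  a^+=-1.2402
step 5: x_pred=-3.9948  r=3.2548  x^+=-2.3512  v^+=-3.2789  a^+=-0.8027
step 6: x_pred=-6.7369  r=7.2369  x^+=-3.0823  v^+=-3.4264  a^+=0.1700
step 7: x_pred=-6.9747  r=10.1147  x^+=-1.8668  v^+=-2.1208  a^+=1.5296

resid = 10.1147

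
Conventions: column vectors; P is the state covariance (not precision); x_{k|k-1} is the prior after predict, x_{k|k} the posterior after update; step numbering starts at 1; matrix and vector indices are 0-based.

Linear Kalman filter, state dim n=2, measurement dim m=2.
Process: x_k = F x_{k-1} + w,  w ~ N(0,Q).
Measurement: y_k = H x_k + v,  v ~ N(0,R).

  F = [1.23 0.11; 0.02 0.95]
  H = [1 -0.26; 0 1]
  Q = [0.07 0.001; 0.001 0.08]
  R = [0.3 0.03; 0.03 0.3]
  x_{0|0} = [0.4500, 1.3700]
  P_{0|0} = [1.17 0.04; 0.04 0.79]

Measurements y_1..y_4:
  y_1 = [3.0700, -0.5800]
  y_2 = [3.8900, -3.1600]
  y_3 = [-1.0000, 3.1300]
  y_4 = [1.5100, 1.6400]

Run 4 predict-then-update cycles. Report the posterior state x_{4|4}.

x_post = [1.8360, 0.9115]

step 1: x^-=[0.7042, 1.3105]  P^-=[1.8605 0.1592; 0.1592 0.7950]  S=[2.1314 -0.0175; -0.0175 1.0950]  K=[0.8548 0.1590; -0.0163 0.7258]  nu=[2.7065, -1.8905]  x^+=[2.7170, -0.1057]  P^+=[0.2803 0.0734; 0.0734 0.2172]
step 2: x^-=[3.3302, -0.0461]  P^-=[0.5165 0.1165; 0.1165 0.2790]  S=[0.7748 0.0739; 0.0739 0.5790]  K=[0.6159 0.1225; 0.0109 0.4804]  nu=[0.5478, -3.1139]  x^+=[3.2861, -1.5362]  P^+=[0.2028 0.0552; 0.0552 0.1445]
step 3: x^-=[3.8729, -1.3937]  P^-=[0.3935 0.0857; 0.0857 0.2126]  S=[0.6633 0.0605; 0.0605 0.5126]  K=[0.5503 0.1024; 0.0082 0.4137]  nu=[-5.2352, 4.5237]  x^+=[1.4549, 0.4348]  P^+=[0.1804 0.0472; 0.0472 0.1244]
step 4: x^-=[1.8373, 0.4422]  P^-=[0.3573 0.0737; 0.0737 0.1941]  S=[0.6321 0.0532; 0.0532 0.4941]  K=[0.5271 0.0924; 0.0037 0.3924]  nu=[-0.2123, 1.1978]  x^+=[1.8360, 0.9115]  P^+=[0.1722 0.0435; 0.0435 0.1178]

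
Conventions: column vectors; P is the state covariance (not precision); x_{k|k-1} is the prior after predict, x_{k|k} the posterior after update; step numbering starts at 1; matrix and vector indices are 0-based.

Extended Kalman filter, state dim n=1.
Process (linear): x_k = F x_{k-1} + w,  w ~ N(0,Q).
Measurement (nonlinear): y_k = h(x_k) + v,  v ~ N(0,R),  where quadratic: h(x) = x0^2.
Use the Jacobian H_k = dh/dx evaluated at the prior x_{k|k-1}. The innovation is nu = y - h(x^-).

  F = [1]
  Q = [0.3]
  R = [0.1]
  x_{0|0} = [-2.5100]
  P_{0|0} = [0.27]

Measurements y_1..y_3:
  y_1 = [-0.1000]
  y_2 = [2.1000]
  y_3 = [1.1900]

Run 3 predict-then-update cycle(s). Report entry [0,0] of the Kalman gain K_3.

K[0,0] = -0.3313

step 1: x^-=[-2.5100]  P^-=[0.5700]  H_jac=[-5.0200]  S=[14.4642]  K=[-0.1978]  nu=[-6.4001]  x^+=[-1.2439]  P^+=[0.0039]
step 2: x^-=[-1.2439]  P^-=[0.3039]  H_jac=[-2.4878]  S=[1.9811]  K=[-0.3817]  nu=[0.5527]  x^+=[-1.4549]  P^+=[0.0153]
step 3: x^-=[-1.4549]  P^-=[0.3153]  H_jac=[-2.9097]  S=[2.7698]  K=[-0.3313]  nu=[-0.9266]  x^+=[-1.1479]  P^+=[0.0114]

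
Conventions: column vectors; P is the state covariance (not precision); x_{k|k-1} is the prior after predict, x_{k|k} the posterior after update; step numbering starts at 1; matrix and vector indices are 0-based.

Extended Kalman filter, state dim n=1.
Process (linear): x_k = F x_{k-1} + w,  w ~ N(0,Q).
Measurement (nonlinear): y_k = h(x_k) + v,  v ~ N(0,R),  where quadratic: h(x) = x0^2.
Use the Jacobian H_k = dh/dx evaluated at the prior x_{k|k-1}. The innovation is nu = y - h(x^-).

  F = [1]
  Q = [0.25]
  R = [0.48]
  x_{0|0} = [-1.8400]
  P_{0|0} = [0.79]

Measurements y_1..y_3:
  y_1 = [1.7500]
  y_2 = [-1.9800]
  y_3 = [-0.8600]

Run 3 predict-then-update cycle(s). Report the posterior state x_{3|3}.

x_post = [-0.0008]

step 1: x^-=[-1.8400]  P^-=[1.0400]  H_jac=[-3.6800]  S=[14.5641]  K=[-0.2628]  nu=[-1.6356]  x^+=[-1.4102]  P^+=[0.0343]
step 2: x^-=[-1.4102]  P^-=[0.2843]  H_jac=[-2.8204]  S=[2.7413]  K=[-0.2925]  nu=[-3.9686]  x^+=[-0.2495]  P^+=[0.0498]
step 3: x^-=[-0.2495]  P^-=[0.2998]  H_jac=[-0.4989]  S=[0.5546]  K=[-0.2697]  nu=[-0.9222]  x^+=[-0.0008]  P^+=[0.2594]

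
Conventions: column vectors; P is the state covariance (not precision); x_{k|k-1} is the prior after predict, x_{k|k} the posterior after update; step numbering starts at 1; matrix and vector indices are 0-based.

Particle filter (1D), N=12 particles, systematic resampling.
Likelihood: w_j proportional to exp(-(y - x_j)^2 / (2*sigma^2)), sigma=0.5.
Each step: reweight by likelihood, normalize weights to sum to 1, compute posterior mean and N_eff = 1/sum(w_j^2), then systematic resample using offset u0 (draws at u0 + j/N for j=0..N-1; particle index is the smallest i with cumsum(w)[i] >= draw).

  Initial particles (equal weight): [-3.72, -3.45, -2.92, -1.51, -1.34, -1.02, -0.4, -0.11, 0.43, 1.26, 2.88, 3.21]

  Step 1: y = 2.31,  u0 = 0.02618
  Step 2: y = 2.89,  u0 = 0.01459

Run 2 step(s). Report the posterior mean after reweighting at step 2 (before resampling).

post_mean = 2.9636

step 1: w=[0.0000, 0.0000, 0.0000, 0.0000, 0.0000, 0.0000, 0.0000, 0.0000, 0.0010, 0.1326, 0.6282, 0.2381]  mean=2.7411  Neff=2.1324  idx=[9, 9, 10, 10, 10, 10, 10, 10, 10, 11, 11, 11]
step 2: w=[0.0005, 0.0005, 0.1058, 0.1058, 0.1058, 0.1058, 0.1058, 0.1058, 0.1058, 0.0862, 0.0862, 0.0862]  mean=2.9636  Neff=9.9407  idx=[2, 2, 3, 4, 5, 6, 6, 7, 8, 9, 10, 11]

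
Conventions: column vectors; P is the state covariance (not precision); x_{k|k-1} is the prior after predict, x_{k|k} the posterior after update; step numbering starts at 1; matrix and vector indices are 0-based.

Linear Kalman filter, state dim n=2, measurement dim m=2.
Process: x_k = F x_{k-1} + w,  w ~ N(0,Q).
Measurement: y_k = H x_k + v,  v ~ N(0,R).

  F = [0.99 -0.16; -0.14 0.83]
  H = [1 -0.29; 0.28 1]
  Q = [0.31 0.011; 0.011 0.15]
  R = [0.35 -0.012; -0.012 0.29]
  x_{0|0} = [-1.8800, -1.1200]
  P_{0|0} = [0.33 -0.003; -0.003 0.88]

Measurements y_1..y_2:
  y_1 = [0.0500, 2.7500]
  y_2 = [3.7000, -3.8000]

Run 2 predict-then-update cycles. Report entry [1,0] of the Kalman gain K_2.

step 1: x^-=[-1.6820, -0.6664]  P^-=[0.6569 -0.1541; -0.1541 0.7634]  S=[1.1605 -0.1911; -0.1911 1.0186]  K=[0.6288 0.1472; -0.2138 0.6670]  nu=[1.5387, 3.8874]  x^+=[-0.1422, 1.5975]  P^+=[0.2113 -0.0240; -0.0240 0.2027]
step 2: x^-=[-0.3964, 1.3459]  P^-=[0.5299 -0.0655; -0.0655 0.2994]  S=[0.9431 -0.0106; -0.0106 0.5943]  K=[0.5837 0.1499; -0.1562 0.4701]  nu=[4.4867, -5.0349]  x^+=[1.4679, -1.7222]  P^+=[0.1971 -0.0187; -0.0187 0.1435]

K[1,0] = -0.1562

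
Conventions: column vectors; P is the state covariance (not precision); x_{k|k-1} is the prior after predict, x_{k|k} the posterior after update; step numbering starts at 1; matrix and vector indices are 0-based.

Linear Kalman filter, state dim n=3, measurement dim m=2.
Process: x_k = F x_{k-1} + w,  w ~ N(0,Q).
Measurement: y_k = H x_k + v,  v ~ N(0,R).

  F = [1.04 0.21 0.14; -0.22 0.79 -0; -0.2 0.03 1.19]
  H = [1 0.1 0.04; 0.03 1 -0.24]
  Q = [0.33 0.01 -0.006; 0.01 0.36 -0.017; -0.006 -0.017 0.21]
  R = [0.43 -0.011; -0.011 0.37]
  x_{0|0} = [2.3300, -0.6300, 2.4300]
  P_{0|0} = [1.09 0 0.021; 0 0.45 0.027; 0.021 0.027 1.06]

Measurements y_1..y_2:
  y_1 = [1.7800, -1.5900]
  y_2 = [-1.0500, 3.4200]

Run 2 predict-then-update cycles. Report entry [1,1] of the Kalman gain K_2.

K[1,1] = 0.5324

step 1: x^-=[2.6311, -1.0103, 2.4068]  P^-=[1.5573 -0.1624 -0.0210; -0.1624 0.6936 0.0615; -0.0210 0.0615 1.7470]  S=[1.9633 -0.0686; -0.0686 1.1267]  K=[0.7827 -0.0506; -0.0253 0.5967; 0.0169 -0.3171]  nu=[-0.8463, -0.0810]  x^+=[1.9728, -1.0372, 2.4181]  P^+=[0.3462 -0.0574 -0.0822; -0.0574 0.2892 0.2767; -0.0822 0.2767 1.6324]
step 2: x^-=[2.1724, -1.2534, 2.4519]  P^-=[0.7164 -0.0326 0.1673; -0.0326 0.5772 0.2962; 0.1673 0.2962 2.5954]  S=[1.1656 -0.0246; -0.0246 0.9508]  K=[0.6168 -0.0380; 0.0430 0.5324; 0.2510 -0.3318]  nu=[-3.1951, 5.1967]  x^+=[0.0045, 1.3760, -0.0743]  P^+=[0.2705 -0.0362 -0.0304; -0.0362 0.3067 0.4545; -0.0304 0.4545 2.4132]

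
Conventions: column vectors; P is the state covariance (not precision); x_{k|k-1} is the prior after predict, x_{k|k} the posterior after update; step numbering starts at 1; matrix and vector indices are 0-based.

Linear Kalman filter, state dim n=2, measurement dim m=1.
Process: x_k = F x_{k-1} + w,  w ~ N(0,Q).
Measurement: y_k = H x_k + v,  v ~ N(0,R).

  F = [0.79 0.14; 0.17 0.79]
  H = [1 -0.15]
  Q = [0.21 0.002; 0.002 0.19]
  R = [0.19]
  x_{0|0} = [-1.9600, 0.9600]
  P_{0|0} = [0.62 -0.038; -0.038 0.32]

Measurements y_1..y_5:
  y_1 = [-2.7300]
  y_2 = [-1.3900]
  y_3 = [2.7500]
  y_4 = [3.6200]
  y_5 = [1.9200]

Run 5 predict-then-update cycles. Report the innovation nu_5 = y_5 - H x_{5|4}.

innov = [-0.1198]

step 1: x^-=[-1.4140, 0.4252]  P^-=[0.5948 0.0960; 0.0960 0.3974]  S=[0.7649]  K=[0.7588; 0.0476]  nu=[-1.2522]  x^+=[-2.3641, 0.3656]  P^+=[0.1544 0.0684; 0.0684 0.3957]
step 2: x^-=[-1.8165, -0.1131]  P^-=[0.3293 0.1108; 0.1108 0.4598]  S=[0.4964]  K=[0.6299; 0.0843]  nu=[0.4095]  x^+=[-1.5585, -0.0786]  P^+=[0.1323 0.0845; 0.0845 0.4563]
step 3: x^-=[-1.2422, -0.3270]  P^-=[0.3202 0.1250; 0.1250 0.5013]  S=[0.4840]  K=[0.6229; 0.1028]  nu=[3.9432]  x^+=[1.2139, 0.0784]  P^+=[0.1324 0.0940; 0.0940 0.4961]
step 4: x^-=[0.9699, 0.2683]  P^-=[0.3232 0.1355; 0.1355 0.5287]  S=[0.4844]  K=[0.6252; 0.1161]  nu=[2.6903]  x^+=[2.6518, 0.5806]  P^+=[0.1338 0.1004; 0.1004 0.5222]
step 5: x^-=[2.1762, 0.9095]  P^-=[0.3260 0.1428; 0.1428 0.5467]  S=[0.4854]  K=[0.6274; 0.1252]  nu=[-0.1198]  x^+=[2.1011, 0.8945]  P^+=[0.1349 0.1046; 0.1046 0.5391]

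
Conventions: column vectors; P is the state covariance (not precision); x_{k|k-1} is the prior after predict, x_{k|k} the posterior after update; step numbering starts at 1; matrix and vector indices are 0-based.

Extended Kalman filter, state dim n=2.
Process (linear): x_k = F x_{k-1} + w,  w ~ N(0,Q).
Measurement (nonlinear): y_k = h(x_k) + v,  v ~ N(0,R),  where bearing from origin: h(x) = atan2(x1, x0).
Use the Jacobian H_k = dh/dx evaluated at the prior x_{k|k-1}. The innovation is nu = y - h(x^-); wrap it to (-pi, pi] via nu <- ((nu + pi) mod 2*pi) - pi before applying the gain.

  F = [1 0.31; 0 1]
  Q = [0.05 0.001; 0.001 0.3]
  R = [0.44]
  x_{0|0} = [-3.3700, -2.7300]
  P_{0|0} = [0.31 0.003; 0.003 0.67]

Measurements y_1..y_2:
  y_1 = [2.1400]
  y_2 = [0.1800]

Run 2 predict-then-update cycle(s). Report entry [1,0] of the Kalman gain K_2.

step 1: x^-=[-4.2163, -2.7300]  P^-=[0.4262 0.2117; 0.2117 0.9700]  H_jac=[0.1082 -0.1671]  S=[0.4644]  K=[0.0231; -0.2997]  nu=[-1.5762]  x^+=[-4.2528, -2.2576]  P^+=[0.4260 0.2149; 0.2149 0.9283]
step 2: x^-=[-4.9526, -2.2576]  P^-=[0.6985 0.5037; 0.5037 1.2283]  H_jac=[0.0762 -0.1672]  S=[0.4656]  K=[-0.0665; -0.3586]  nu=[2.8939]  x^+=[-5.1452, -3.2954]  P^+=[0.6964 0.4926; 0.4926 1.1684]

K[1,0] = -0.3586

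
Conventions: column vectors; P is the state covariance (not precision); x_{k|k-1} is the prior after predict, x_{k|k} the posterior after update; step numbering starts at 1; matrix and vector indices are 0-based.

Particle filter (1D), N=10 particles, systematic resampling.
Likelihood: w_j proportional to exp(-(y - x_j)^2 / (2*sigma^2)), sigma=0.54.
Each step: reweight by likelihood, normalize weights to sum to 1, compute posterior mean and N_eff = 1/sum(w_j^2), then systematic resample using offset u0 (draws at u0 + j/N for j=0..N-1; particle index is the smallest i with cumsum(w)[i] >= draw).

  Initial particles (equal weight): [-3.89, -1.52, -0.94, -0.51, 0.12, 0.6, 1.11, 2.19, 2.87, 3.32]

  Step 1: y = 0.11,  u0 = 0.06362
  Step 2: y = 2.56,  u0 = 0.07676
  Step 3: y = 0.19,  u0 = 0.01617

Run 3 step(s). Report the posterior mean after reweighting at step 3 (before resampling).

post_mean = 0.9762

step 1: w=[0.0000, 0.0042, 0.0599, 0.2051, 0.3965, 0.2627, 0.0714, 0.0002, 0.0000, 0.0000]  mean=0.1177  Neff=3.6102  idx=[2, 3, 3, 4, 4, 4, 4, 5, 5, 6]
step 2: w=[0.0000, 0.0000, 0.0000, 0.0012, 0.0012, 0.0012, 0.0012, 0.0458, 0.0458, 0.9035]  mean=1.0584  Neff=1.2188  idx=[8, 9, 9, 9, 9, 9, 9, 9, 9, 9]
step 3: w=[0.2623, 0.0820, 0.0820, 0.0820, 0.0820, 0.0820, 0.0820, 0.0820, 0.0820, 0.0820]  mean=0.9762  Neff=7.7363  idx=[0, 0, 0, 1, 2, 4, 5, 6, 7, 8]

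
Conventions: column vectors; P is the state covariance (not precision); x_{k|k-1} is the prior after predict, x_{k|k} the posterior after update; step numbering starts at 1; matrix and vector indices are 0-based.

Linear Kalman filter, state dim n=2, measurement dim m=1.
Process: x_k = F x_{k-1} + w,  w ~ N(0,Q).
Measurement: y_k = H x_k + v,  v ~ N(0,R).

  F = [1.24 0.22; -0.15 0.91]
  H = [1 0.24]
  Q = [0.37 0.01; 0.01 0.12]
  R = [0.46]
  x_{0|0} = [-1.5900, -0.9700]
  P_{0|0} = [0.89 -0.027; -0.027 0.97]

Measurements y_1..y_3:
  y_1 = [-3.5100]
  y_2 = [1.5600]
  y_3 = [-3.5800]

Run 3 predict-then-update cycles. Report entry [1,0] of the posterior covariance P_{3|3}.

P_post[1,0] = -0.1617

step 1: x^-=[-2.1850, -0.6442]  P^-=[1.7707 0.0091; 0.0091 0.9507]  S=[2.2898]  K=[0.7742; 0.1036]  nu=[-1.1704]  x^+=[-3.0912, -0.7655]  P^+=[0.3981 -0.1746; -0.1746 0.9261]
step 2: x^-=[-4.0014, -0.2329]  P^-=[0.9316 -0.0699; -0.0699 0.9435]  S=[1.4124]  K=[0.6477; 0.1108]  nu=[5.6173]  x^+=[-0.3630, 0.3897]  P^+=[0.3391 -0.1713; -0.1713 0.9262]
step 3: x^-=[-0.3644, 0.4091]  P^-=[0.8427 -0.0553; -0.0553 0.9413]  S=[1.3304]  K=[0.6235; 0.1283]  nu=[-3.3138]  x^+=[-2.4304, -0.0159]  P^+=[0.3256 -0.1617; -0.1617 0.9195]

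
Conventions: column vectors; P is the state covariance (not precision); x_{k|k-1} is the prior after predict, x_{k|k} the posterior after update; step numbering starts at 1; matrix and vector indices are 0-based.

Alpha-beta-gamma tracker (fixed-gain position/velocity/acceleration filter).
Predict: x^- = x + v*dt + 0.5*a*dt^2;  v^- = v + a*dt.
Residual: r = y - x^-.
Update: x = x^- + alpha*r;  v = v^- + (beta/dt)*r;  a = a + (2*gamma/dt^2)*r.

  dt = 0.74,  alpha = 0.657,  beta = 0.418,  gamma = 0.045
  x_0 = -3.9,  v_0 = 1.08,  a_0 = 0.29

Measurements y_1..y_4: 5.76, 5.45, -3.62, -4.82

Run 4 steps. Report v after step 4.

v_post = -4.8983

step 1: x_pred=-3.0214  r=8.7814  x^+=2.7480  v^+=6.2549  a^+=1.7333
step 2: x_pred=7.8512  r=-2.4012  x^+=6.2736  v^+=6.1812  a^+=1.3386
step 3: x_pred=11.2142  r=-14.8342  x^+=1.4681  v^+=-1.2076  a^+=-1.0994
step 4: x_pred=0.2735  r=-5.0935  x^+=-3.0729  v^+=-4.8983  a^+=-1.9366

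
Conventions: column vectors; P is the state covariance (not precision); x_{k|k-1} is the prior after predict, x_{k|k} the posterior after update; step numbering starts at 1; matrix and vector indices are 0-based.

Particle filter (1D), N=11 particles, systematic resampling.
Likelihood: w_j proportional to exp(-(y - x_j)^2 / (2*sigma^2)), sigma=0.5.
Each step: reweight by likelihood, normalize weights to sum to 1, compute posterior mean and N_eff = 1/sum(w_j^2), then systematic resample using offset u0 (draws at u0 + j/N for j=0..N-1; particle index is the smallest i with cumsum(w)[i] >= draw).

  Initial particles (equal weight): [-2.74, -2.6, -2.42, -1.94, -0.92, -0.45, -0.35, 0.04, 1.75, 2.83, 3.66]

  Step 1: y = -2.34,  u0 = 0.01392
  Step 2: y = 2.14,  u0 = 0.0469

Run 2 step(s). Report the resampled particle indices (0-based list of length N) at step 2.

step 1: w=[0.2179, 0.2622, 0.2963, 0.2179, 0.0053, 0.0002, 0.0001, 0.0000, 0.0000, 0.0000, 0.0000]  mean=-2.4236  Neff=3.9755  idx=[0, 0, 0, 1, 1, 1, 2, 2, 2, 3, 3]
step 2: w=[0.0000, 0.0000, 0.0000, 0.0000, 0.0000, 0.0000, 0.0001, 0.0001, 0.0001, 0.4998, 0.4998]  mean=-1.9402  Neff=2.0016  idx=[9, 9, 9, 9, 9, 10, 10, 10, 10, 10, 10]

resampled_idx = [9, 9, 9, 9, 9, 10, 10, 10, 10, 10, 10]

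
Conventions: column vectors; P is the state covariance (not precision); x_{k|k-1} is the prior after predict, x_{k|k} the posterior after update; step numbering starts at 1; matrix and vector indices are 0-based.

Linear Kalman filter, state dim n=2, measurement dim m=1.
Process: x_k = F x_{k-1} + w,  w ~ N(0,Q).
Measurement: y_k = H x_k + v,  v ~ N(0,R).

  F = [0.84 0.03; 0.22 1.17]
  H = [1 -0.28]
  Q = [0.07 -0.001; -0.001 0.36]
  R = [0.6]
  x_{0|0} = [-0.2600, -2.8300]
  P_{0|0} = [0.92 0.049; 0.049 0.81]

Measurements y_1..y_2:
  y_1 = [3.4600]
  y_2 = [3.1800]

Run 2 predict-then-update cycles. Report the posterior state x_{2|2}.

step 1: x^-=[-0.3033, -3.3683]  P^-=[0.7224 0.2459; 0.2459 1.5386]  S=[1.3053]  K=[0.5007; -0.1416]  nu=[2.8202]  x^+=[1.1087, -3.7677]  P^+=[0.3952 0.3385; 0.3385 1.5124]
step 2: x^-=[0.8182, -4.1643]  P^-=[0.3673 0.4600; 0.4600 2.6237]  S=[0.9153]  K=[0.2605; -0.3000]  nu=[1.1957]  x^+=[1.1297, -4.5231]  P^+=[0.3051 0.5315; 0.5315 2.5413]

x_post = [1.1297, -4.5231]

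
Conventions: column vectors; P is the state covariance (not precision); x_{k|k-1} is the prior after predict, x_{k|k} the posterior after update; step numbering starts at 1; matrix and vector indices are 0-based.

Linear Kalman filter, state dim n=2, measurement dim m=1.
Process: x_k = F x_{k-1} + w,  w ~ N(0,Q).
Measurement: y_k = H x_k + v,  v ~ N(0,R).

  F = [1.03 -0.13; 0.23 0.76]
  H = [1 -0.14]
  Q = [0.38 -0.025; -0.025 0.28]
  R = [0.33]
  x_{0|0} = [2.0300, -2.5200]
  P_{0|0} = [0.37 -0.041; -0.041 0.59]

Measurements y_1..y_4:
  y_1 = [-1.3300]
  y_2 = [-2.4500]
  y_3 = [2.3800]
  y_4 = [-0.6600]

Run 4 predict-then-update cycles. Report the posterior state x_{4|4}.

x_post = [-0.1234, -0.6072]

step 1: x^-=[2.4185, -1.4483]  P^-=[0.7935 -0.0265; -0.0265 0.6260]  S=[1.1432]  K=[0.6974; -0.0999]  nu=[-3.9513]  x^+=[-0.3369, -1.0537]  P^+=[0.2376 0.0531; 0.0531 0.6146]
step 2: x^-=[-0.2100, -0.8783]  P^-=[0.6282 0.0105; 0.0105 0.6661]  S=[0.9683]  K=[0.6472; -0.0854]  nu=[-2.3629]  x^+=[-1.7394, -0.6765]  P^+=[0.2226 0.0641; 0.0641 0.6591]
step 3: x^-=[-1.7037, -0.9142]  P^-=[0.6101 0.0109; 0.0109 0.6949]  S=[0.9507]  K=[0.6401; -0.0909]  nu=[3.9557]  x^+=[0.8286, -1.2738]  P^+=[0.2205 0.0662; 0.0662 0.6870]
step 4: x^-=[1.0190, -0.7775]  P^-=[0.6078 0.0092; 0.0092 0.7116]  S=[0.9492]  K=[0.6390; -0.0953]  nu=[-1.7879]  x^+=[-0.1234, -0.6072]  P^+=[0.2202 0.0670; 0.0670 0.7030]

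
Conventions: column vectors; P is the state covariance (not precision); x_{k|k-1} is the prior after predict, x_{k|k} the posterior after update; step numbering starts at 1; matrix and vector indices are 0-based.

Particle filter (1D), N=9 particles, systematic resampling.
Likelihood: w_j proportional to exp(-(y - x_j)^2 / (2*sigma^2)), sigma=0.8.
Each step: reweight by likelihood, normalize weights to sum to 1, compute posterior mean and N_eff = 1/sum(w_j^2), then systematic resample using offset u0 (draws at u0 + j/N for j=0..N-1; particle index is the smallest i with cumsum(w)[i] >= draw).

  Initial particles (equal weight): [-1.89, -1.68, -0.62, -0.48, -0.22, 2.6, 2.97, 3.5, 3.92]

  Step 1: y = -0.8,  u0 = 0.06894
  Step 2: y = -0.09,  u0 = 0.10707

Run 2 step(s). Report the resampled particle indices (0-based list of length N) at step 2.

resampled_idx = [2, 3, 4, 5, 6, 6, 7, 8, 8]

step 1: w=[0.1095, 0.1513, 0.2702, 0.2558, 0.2131, 0.0000, 0.0000, 0.0000, 0.0000]  mean=-0.7984  Neff=4.5714  idx=[0, 1, 2, 2, 2, 3, 3, 4, 4]
step 2: w=[0.0125, 0.0218, 0.1259, 0.1259, 0.1259, 0.1392, 0.1392, 0.1548, 0.1548]  mean=-0.4961  Neff=7.4143  idx=[2, 3, 4, 5, 6, 6, 7, 8, 8]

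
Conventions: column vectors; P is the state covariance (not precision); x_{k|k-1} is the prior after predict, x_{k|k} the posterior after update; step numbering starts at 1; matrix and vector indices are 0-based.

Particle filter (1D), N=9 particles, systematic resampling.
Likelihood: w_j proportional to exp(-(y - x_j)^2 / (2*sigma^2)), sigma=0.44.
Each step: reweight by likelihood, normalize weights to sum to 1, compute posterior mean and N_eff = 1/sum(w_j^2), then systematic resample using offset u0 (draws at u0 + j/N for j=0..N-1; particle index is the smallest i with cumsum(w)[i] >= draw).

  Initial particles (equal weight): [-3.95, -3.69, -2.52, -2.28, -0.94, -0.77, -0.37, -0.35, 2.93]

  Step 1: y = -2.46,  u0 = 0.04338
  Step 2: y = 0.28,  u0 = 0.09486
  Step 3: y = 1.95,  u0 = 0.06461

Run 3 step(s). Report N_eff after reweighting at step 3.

step 1: w=[0.0017, 0.0104, 0.5115, 0.4748, 0.0013, 0.0003, 0.0000, 0.0000, 0.0000]  mean=-2.4179  Neff=2.0526  idx=[2, 2, 2, 2, 2, 3, 3, 3, 3]
step 2: w=[0.0086, 0.0086, 0.0086, 0.0086, 0.0086, 0.2392, 0.2392, 0.2392, 0.2392]  mean=-2.2904  Neff=4.3617  idx=[5, 5, 6, 6, 7, 7, 8, 8, 8]
step 3: w=[0.1111, 0.1111, 0.1111, 0.1111, 0.1111, 0.1111, 0.1111, 0.1111, 0.1111]  mean=-2.2800  Neff=9.0000  idx=[0, 1, 2, 3, 4, 5, 6, 7, 8]

N_eff = 9.0000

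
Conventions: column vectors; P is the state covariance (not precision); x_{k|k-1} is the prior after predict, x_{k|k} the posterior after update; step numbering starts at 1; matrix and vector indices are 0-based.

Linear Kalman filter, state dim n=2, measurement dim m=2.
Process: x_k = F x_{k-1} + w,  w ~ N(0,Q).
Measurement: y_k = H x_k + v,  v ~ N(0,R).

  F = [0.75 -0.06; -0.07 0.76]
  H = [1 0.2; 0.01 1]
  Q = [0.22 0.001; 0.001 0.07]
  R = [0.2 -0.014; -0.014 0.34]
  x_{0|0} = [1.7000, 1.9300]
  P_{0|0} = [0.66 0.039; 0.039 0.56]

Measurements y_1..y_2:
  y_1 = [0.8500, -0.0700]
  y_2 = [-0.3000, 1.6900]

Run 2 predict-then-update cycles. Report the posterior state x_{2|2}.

x_post = [-0.0565, 0.8197]

step 1: x^-=[1.1592, 1.3478]  P^-=[0.5898 -0.0368; -0.0368 0.3925]  S=[0.7907 0.0335; 0.0335 0.7319]  K=[0.7397 -0.0761; 0.0301 0.5345]  nu=[-0.5788, -1.4294]  x^+=[0.8399, 0.5664]  P^+=[0.1566 -0.0378; -0.0378 0.1817]
step 2: x^-=[0.5959, 0.3717]  P^-=[0.3121 -0.0372; -0.0372 0.1797]  S=[0.5044 -0.0122; -0.0122 0.5190]  K=[0.6028 -0.0515; 0.0059 0.3457]  nu=[-0.9702, 1.3124]  x^+=[-0.0565, 0.8197]  P^+=[0.1267 -0.0272; -0.0272 0.1177]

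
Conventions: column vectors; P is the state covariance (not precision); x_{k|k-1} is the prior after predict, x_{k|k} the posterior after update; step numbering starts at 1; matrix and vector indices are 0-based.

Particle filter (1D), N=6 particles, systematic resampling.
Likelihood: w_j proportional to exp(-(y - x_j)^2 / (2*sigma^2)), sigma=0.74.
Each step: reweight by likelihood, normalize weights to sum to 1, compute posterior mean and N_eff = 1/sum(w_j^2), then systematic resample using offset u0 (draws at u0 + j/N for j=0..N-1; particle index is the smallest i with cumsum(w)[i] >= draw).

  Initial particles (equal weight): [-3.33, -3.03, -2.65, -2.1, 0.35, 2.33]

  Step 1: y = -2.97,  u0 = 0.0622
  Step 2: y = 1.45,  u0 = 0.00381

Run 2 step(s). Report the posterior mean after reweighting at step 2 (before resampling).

post_mean = -2.1137

step 1: w=[0.2695, 0.3023, 0.2762, 0.1520, 0.0000, 0.0000]  mean=-2.8645  Neff=3.7964  idx=[0, 0, 1, 1, 2, 3]
step 2: w=[0.0001, 0.0001, 0.0011, 0.0011, 0.0210, 0.9767]  mean=-2.1137  Neff=1.0477  idx=[4, 5, 5, 5, 5, 5]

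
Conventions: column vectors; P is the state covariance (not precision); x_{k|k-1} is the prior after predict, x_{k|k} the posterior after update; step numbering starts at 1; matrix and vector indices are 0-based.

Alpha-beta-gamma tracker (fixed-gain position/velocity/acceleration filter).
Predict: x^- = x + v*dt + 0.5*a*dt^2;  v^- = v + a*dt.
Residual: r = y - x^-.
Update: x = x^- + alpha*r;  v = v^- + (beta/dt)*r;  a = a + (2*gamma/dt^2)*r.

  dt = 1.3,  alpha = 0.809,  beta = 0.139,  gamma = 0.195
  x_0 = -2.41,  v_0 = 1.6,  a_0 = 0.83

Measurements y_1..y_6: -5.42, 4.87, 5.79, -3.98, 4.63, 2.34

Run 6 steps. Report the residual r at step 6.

resid = 0.4004

step 1: x_pred=0.3713  r=-5.7913  x^+=-4.3139  v^+=2.0598  a^+=-0.5065
step 2: x_pred=-2.0641  r=6.9341  x^+=3.5456  v^+=2.1428  a^+=1.0937
step 3: x_pred=7.2554  r=-1.4654  x^+=6.0699  v^+=3.4079  a^+=0.7555
step 4: x_pred=11.1386  r=-15.1186  x^+=-1.0923  v^+=2.7736  a^+=-2.7334
step 5: x_pred=0.2037  r=4.4263  x^+=3.7846  v^+=-0.3065  a^+=-1.7119
step 6: x_pred=1.9396  r=0.4004  x^+=2.2635  v^+=-2.4892  a^+=-1.6195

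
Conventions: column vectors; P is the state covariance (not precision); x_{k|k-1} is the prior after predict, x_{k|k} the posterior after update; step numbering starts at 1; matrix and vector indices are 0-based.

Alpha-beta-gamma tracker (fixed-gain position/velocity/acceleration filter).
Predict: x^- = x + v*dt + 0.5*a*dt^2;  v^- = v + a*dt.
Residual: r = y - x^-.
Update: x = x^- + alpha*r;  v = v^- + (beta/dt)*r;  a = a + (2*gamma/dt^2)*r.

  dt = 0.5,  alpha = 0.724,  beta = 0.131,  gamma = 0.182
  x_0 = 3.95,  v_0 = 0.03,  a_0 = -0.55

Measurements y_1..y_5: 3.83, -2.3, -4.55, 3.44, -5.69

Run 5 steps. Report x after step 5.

x_post = -5.2489

step 1: x_pred=3.8963  r=-0.0663  x^+=3.8483  v^+=-0.2624  a^+=-0.6465
step 2: x_pred=3.6363  r=-5.9363  x^+=-0.6616  v^+=-2.1409  a^+=-9.2897
step 3: x_pred=-2.8932  r=-1.6568  x^+=-4.0927  v^+=-7.2198  a^+=-11.7019
step 4: x_pred=-9.1654  r=12.6054  x^+=-0.0391  v^+=-9.7682  a^+=6.6515
step 5: x_pred=-4.0917  r=-1.5983  x^+=-5.2489  v^+=-6.8612  a^+=4.3244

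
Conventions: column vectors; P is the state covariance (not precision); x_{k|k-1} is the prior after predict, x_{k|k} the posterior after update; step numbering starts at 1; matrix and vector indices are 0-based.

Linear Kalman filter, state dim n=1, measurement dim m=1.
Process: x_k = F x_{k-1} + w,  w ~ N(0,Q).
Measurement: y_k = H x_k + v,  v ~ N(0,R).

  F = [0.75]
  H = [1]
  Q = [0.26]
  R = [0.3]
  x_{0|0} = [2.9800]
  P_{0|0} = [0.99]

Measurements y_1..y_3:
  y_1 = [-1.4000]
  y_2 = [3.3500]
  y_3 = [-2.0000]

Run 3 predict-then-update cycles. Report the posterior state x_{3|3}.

step 1: x^-=[2.2350]  P^-=[0.8169]  S=[1.1169]  K=[0.7314]  nu=[-3.6350]  x^+=[-0.4236]  P^+=[0.2194]
step 2: x^-=[-0.3177]  P^-=[0.3834]  S=[0.6834]  K=[0.5610]  nu=[3.6677]  x^+=[1.7400]  P^+=[0.1683]
step 3: x^-=[1.3050]  P^-=[0.3547]  S=[0.6547]  K=[0.5418]  nu=[-3.3050]  x^+=[-0.4855]  P^+=[0.1625]

x_post = [-0.4855]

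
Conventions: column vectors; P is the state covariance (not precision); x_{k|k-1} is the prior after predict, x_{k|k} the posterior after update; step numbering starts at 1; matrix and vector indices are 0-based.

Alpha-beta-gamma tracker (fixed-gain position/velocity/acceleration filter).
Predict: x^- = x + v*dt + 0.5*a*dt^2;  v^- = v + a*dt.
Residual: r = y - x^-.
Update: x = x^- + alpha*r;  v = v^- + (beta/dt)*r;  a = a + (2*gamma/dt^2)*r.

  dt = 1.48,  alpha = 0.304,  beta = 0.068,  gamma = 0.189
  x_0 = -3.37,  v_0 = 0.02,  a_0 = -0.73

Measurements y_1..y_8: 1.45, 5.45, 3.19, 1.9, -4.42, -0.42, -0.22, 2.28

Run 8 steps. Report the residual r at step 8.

step 1: x_pred=-4.1399  r=5.5899  x^+=-2.4406  v^+=-0.8036  a^+=0.2347
step 2: x_pred=-3.3729  r=8.8229  x^+=-0.6907  v^+=-0.0509  a^+=1.7572
step 3: x_pred=1.1585  r=2.0315  x^+=1.7761  v^+=2.6431  a^+=2.1078
step 4: x_pred=7.9964  r=-6.0964  x^+=6.1431  v^+=5.4826  a^+=1.0558
step 5: x_pred=15.4136  r=-19.8336  x^+=9.3842  v^+=6.1338  a^+=-2.3669
step 6: x_pred=15.8699  r=-16.2899  x^+=10.9178  v^+=1.8823  a^+=-5.1781
step 7: x_pred=8.0325  r=-8.2525  x^+=5.5237  v^+=-6.1605  a^+=-6.6023
step 8: x_pred=-10.8246  r=13.1046  x^+=-6.8408  v^+=-15.3298  a^+=-4.3408

resid = 13.1046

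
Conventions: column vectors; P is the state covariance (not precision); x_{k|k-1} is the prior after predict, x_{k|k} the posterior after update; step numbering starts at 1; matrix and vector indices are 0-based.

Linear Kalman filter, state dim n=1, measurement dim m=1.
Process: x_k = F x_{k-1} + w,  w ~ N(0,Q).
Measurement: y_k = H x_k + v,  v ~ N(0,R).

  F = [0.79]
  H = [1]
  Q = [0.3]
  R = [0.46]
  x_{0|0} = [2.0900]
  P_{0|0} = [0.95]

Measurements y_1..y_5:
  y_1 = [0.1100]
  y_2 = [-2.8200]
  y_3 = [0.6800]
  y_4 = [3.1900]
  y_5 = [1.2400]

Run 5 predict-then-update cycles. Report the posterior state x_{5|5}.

step 1: x^-=[1.6511]  P^-=[0.8929]  S=[1.3529]  K=[0.6600]  nu=[-1.5411]  x^+=[0.6340]  P^+=[0.3036]
step 2: x^-=[0.5009]  P^-=[0.4895]  S=[0.9495]  K=[0.5155]  nu=[-3.3209]  x^+=[-1.2111]  P^+=[0.2371]
step 3: x^-=[-0.9568]  P^-=[0.4480]  S=[0.9080]  K=[0.4934]  nu=[1.6368]  x^+=[-0.1492]  P^+=[0.2270]
step 4: x^-=[-0.1179]  P^-=[0.4416]  S=[0.9016]  K=[0.4898]  nu=[3.3079]  x^+=[1.5024]  P^+=[0.2253]
step 5: x^-=[1.1869]  P^-=[0.4406]  S=[0.9006]  K=[0.4892]  nu=[0.0531]  x^+=[1.2129]  P^+=[0.2251]

x_post = [1.2129]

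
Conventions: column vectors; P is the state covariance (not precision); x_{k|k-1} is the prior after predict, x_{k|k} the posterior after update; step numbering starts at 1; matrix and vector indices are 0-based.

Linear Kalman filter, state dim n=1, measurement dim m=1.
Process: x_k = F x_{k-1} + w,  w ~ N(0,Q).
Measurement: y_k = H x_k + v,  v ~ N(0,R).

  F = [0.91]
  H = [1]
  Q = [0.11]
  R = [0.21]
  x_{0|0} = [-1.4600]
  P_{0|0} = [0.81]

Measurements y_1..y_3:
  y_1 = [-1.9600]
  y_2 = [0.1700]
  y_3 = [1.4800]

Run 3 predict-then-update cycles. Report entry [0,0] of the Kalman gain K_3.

step 1: x^-=[-1.3286]  P^-=[0.7808]  S=[0.9908]  K=[0.7880]  nu=[-0.6314]  x^+=[-1.8262]  P^+=[0.1655]
step 2: x^-=[-1.6618]  P^-=[0.2470]  S=[0.4570]  K=[0.5405]  nu=[1.8318]  x^+=[-0.6717]  P^+=[0.1135]
step 3: x^-=[-0.6112]  P^-=[0.2040]  S=[0.4140]  K=[0.4928]  nu=[2.0912]  x^+=[0.4192]  P^+=[0.1035]

K[0,0] = 0.4928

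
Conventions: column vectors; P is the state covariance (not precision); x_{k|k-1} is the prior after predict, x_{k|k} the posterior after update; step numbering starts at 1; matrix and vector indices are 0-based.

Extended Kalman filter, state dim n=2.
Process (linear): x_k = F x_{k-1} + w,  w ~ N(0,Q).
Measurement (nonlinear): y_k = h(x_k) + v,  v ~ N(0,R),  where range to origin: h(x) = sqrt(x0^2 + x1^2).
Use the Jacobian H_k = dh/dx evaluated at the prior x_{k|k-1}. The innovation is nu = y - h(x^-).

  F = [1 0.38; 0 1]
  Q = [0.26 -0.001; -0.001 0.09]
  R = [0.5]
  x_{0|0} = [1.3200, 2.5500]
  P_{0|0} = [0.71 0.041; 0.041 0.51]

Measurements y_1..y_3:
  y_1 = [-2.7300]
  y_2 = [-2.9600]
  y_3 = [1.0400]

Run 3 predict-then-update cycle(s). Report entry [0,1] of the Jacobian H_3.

H_jac[0,1] = 0.0319

step 1: x^-=[2.2890, 2.5500]  P^-=[1.0748 0.2338; 0.2338 0.6000]  H_jac=[0.6680 0.7442]  S=[1.5443]  K=[0.5776; 0.3903]  nu=[-6.1567]  x^+=[-1.2669, 0.1473]  P^+=[0.5596 -0.1143; -0.1143 0.3648]
step 2: x^-=[-1.2109, 0.1473]  P^-=[0.7855 0.0233; 0.0233 0.4548]  H_jac=[-0.9927 0.1208]  S=[1.2750]  K=[-0.6093; 0.0249]  nu=[-4.1799]  x^+=[1.3359, 0.0432]  P^+=[0.3121 0.0427; 0.0427 0.4540]
step 3: x^-=[1.3523, 0.0432]  P^-=[0.6701 0.2142; 0.2142 0.5440]  H_jac=[0.9995 0.0319]  S=[1.1836]  K=[0.5716; 0.1956]  nu=[-0.3130]  x^+=[1.1734, -0.0180]  P^+=[0.2833 0.0819; 0.0819 0.4987]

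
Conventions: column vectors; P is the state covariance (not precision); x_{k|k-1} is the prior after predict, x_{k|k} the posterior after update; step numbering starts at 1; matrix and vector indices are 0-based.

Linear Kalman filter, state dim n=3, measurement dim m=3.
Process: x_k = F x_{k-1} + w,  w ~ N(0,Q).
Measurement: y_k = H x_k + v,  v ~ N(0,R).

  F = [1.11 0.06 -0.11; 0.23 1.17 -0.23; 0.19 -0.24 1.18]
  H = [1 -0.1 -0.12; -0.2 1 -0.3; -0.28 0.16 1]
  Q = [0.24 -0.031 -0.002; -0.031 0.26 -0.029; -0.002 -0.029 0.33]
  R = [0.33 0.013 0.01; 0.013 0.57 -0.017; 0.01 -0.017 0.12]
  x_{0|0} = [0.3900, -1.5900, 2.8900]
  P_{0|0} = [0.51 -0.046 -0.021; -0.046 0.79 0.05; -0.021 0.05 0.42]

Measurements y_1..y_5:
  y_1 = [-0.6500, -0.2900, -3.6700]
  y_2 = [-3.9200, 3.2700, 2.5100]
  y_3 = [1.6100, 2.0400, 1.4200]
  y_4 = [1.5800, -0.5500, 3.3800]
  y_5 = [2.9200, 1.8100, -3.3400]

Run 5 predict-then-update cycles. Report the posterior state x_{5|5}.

step 1: x^-=[0.0196, -2.4353, 3.8659]  P^-=[0.8746 0.1037 0.0292; 0.1037 1.3412 -0.2832; 0.0292 -0.2832 0.9452]  S=[1.1971 -0.1388 -0.2864; -0.1388 2.1632 -0.3423; -0.2864 -0.3423 1.0518]  K=[0.7230 0.0112 0.0112; 0.1211 0.6832 0.1625; 0.1417 -0.1216 0.8468]  nu=[-0.4492, 3.3090, -7.1408]  x^+=[-0.3479, -1.3892, -2.6468]  P^+=[0.2554 0.0865 0.0661; 0.0865 0.3965 -0.0301; 0.0661 -0.0301 0.1284]
step 2: x^-=[-0.1784, -1.0966, -2.8559]  P^-=[0.5535 0.1646 0.0897; 0.1646 0.8788 -0.1778; 0.0897 -0.1778 0.5797]  S=[0.8419 -0.0056 -0.0838; -0.0056 1.5747 -0.2503; -0.0838 -0.2503 0.6437]  K=[0.6283 0.0242 0.0306; 0.1320 0.5902 0.1173; 0.1230 -0.1085 0.7911]  nu=[-4.1940, 3.4742, 5.4914]  x^+=[-2.5610, 1.0443, 0.5955]  P^+=[0.2234 0.0837 0.0587; 0.0837 0.3449 -0.0264; 0.0587 -0.0264 0.1187]
step 3: x^-=[-2.8455, 0.4958, -0.0345]  P^-=[0.5151 0.1504 0.0765; 0.1504 0.8034 -0.1588; 0.0765 -0.1588 0.5568]  S=[0.8089 -0.0037 -0.0876; -0.0037 1.4884 -0.2337; -0.0876 -0.2337 0.6306]  K=[0.6095 0.0216 0.0235; 0.1251 0.5697 0.1137; 0.1162 -0.1056 0.7857]  nu=[4.5010, 0.9648, 0.5784]  x^+=[-0.0679, 1.6744, 0.8412]  P^+=[0.2164 0.0800 0.0563; 0.0800 0.3327 -0.0256; 0.0563 -0.0256 0.1171]
step 4: x^-=[-0.0674, 1.7499, 0.5779]  P^-=[0.5065 0.1435 0.0733; 0.1435 0.7840 -0.1554; 0.0733 -0.1554 0.5525]  S=[0.8023 -0.0067 -0.0894; -0.0067 1.4687 -0.2301; -0.0894 -0.2301 0.6287]  K=[0.6050 0.0198 0.0208; 0.1216 0.5642 0.1123; 0.1146 -0.1052 0.7845]  nu=[1.8918, -2.1400, 2.5032]  x^+=[1.0869, 1.0537, 2.9836]  P^+=[0.2146 0.0784 0.0558; 0.0784 0.3293 -0.0256; 0.0558 -0.0256 0.1168]
step 5: x^-=[0.9414, 0.7966, 3.4743]  P^-=[0.5042 0.1408 0.0727; 0.1408 0.7784 -0.1548; 0.0727 -0.1548 0.5517]  S=[0.8006 -0.0083 -0.0897; -0.0083 1.4634 -0.2294; -0.0897 -0.2294 0.6283]  K=[0.6038 0.0190 0.0201; 0.1202 0.5626 0.1118; 0.1143 -0.1052 0.7842]  nu=[2.4751, 2.2440, -6.6781]  x^+=[2.3442, 1.6102, -1.7158]  P^+=[0.2141 0.0779 0.0556; 0.0779 0.3282 -0.0257; 0.0556 -0.0257 0.1167]

x_post = [2.3442, 1.6102, -1.7158]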